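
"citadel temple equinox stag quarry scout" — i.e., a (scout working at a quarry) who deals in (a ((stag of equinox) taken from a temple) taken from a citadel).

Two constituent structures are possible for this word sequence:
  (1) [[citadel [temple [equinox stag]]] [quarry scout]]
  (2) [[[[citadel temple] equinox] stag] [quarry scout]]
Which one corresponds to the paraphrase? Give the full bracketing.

The paraphrase's head is the "scout" part ("quarry scout"); its modifier is "citadel temple equinox stag".
That top-level split, carried through the inner groups, gives [[citadel [temple [equinox stag]]] [quarry scout]].

[[citadel [temple [equinox stag]]] [quarry scout]]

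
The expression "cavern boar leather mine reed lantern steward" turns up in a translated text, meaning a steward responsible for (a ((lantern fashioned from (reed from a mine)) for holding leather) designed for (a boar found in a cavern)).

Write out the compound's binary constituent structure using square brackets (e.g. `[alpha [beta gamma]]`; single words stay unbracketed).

[[[cavern boar] [leather [[mine reed] lantern]]] steward]

Whole compound: head "steward", modifier "cavern boar leather mine reed lantern".
Inside "cavern boar leather mine reed lantern": head "lantern" (specifically "leather mine reed lantern"), modifier "cavern boar".
Inside "cavern boar": head "boar", modifier "cavern".
Inside "leather mine reed lantern": head "lantern" (specifically "mine reed lantern"), modifier "leather".
Inside "mine reed lantern": head "lantern", modifier "mine reed".
Inside "mine reed": head "reed", modifier "mine".
Putting it together: [[[cavern boar] [leather [[mine reed] lantern]]] steward].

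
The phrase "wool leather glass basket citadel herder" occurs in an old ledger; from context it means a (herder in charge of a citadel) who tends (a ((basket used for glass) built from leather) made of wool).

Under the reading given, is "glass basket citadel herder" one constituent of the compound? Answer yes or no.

The top-level split is [wool leather glass basket] [citadel herder]; the full structure is [[wool [leather [glass basket]]] [citadel herder]].
"glass basket citadel herder" straddles a constituent boundary, so it is not a single unit.

no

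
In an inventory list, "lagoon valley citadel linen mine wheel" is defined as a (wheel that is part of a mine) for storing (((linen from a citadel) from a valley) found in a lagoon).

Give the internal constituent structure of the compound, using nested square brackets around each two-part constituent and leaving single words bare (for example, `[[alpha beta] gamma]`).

Whole compound: head "wheel" (specifically "mine wheel"), modifier "lagoon valley citadel linen".
Inside "lagoon valley citadel linen": head "linen" (specifically "valley citadel linen"), modifier "lagoon".
Inside "valley citadel linen": head "linen" (specifically "citadel linen"), modifier "valley".
Inside "citadel linen": head "linen", modifier "citadel".
Inside "mine wheel": head "wheel", modifier "mine".
Putting it together: [[lagoon [valley [citadel linen]]] [mine wheel]].

[[lagoon [valley [citadel linen]]] [mine wheel]]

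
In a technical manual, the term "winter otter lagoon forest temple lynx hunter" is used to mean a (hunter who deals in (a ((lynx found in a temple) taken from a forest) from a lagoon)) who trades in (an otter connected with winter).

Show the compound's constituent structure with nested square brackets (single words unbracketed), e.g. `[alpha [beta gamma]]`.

The outermost head in the paraphrase is "hunter" (specifically "lagoon forest temple lynx hunter"), modified by "winter otter".
Inside "winter otter": head "otter", modifier "winter".
Inside "lagoon forest temple lynx hunter": head "hunter", modifier "lagoon forest temple lynx".
Inside "lagoon forest temple lynx": head "lynx" (specifically "forest temple lynx"), modifier "lagoon".
Inside "forest temple lynx": head "lynx" (specifically "temple lynx"), modifier "forest".
Inside "temple lynx": head "lynx", modifier "temple".
Putting it together: [[winter otter] [[lagoon [forest [temple lynx]]] hunter]].

[[winter otter] [[lagoon [forest [temple lynx]]] hunter]]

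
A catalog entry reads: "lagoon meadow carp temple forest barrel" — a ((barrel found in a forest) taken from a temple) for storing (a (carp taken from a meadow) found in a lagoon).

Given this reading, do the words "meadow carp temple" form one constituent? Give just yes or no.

no

The top-level split is [lagoon meadow carp] [temple forest barrel]; the full structure is [[lagoon [meadow carp]] [temple [forest barrel]]].
"meadow carp temple" straddles a constituent boundary, so it is not a single unit.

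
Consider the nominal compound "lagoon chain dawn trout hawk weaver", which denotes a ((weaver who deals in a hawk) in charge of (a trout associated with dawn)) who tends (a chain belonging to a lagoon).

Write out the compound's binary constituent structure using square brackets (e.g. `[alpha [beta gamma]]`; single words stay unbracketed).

Overall it is a kind of weaver (specifically "dawn trout hawk weaver"); the modifier is "lagoon chain".
Inside "lagoon chain": head "chain", modifier "lagoon".
Inside "dawn trout hawk weaver": head "weaver" (specifically "hawk weaver"), modifier "dawn trout".
Inside "dawn trout": head "trout", modifier "dawn".
Inside "hawk weaver": head "weaver", modifier "hawk".
Putting it together: [[lagoon chain] [[dawn trout] [hawk weaver]]].

[[lagoon chain] [[dawn trout] [hawk weaver]]]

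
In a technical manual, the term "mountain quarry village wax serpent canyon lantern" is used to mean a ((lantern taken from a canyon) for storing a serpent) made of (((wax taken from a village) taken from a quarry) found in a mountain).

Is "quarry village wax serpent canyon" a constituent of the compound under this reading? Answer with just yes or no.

The top-level split is [mountain quarry village wax] [serpent canyon lantern]; the full structure is [[mountain [quarry [village wax]]] [serpent [canyon lantern]]].
"quarry village wax serpent canyon" straddles a constituent boundary, so it is not a single unit.

no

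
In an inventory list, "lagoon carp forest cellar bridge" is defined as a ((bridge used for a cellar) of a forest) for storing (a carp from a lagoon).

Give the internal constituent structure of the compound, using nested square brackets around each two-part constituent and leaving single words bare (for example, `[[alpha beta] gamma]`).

The outermost head in the paraphrase is "bridge" (specifically "forest cellar bridge"), modified by "lagoon carp".
"lagoon carp" → head "carp", modifier "lagoon".
"forest cellar bridge" → head "bridge" (specifically "cellar bridge"), modifier "forest".
"cellar bridge" → head "bridge", modifier "cellar".
Assembled: [[lagoon carp] [forest [cellar bridge]]].

[[lagoon carp] [forest [cellar bridge]]]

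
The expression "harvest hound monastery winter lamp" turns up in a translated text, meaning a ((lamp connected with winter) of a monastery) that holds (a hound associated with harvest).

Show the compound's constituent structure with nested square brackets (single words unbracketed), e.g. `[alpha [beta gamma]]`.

[[harvest hound] [monastery [winter lamp]]]

Overall it is a kind of lamp (specifically "monastery winter lamp"); the modifier is "harvest hound".
Within "harvest hound", the head is "hound" and the modifier is "harvest".
Within "monastery winter lamp", the head is "lamp" (specifically "winter lamp") and the modifier is "monastery".
Within "winter lamp", the head is "lamp" and the modifier is "winter".
Putting it together: [[harvest hound] [monastery [winter lamp]]].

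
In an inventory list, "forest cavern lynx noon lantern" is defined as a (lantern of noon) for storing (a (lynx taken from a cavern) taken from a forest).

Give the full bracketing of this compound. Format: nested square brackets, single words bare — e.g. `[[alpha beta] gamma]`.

[[forest [cavern lynx]] [noon lantern]]

At the top level: head "lantern" (specifically "noon lantern"); modifier "forest cavern lynx".
Within "forest cavern lynx", the head is "lynx" (specifically "cavern lynx") and the modifier is "forest".
Within "cavern lynx", the head is "lynx" and the modifier is "cavern".
Within "noon lantern", the head is "lantern" and the modifier is "noon".
So the structure is [[forest [cavern lynx]] [noon lantern]].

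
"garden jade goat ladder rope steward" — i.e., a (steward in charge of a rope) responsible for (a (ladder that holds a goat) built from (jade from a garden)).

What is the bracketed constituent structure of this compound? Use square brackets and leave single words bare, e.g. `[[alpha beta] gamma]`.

Whole compound: head "steward" (specifically "rope steward"), modifier "garden jade goat ladder".
"garden jade goat ladder" → head "ladder" (specifically "goat ladder"), modifier "garden jade".
"garden jade" → head "jade", modifier "garden".
"goat ladder" → head "ladder", modifier "goat".
"rope steward" → head "steward", modifier "rope".
Putting it together: [[[garden jade] [goat ladder]] [rope steward]].

[[[garden jade] [goat ladder]] [rope steward]]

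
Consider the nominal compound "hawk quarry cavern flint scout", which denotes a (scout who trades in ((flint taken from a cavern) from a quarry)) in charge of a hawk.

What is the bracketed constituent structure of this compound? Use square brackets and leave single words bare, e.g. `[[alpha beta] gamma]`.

[hawk [[quarry [cavern flint]] scout]]

Overall it is a kind of scout (specifically "quarry cavern flint scout"); the modifier is "hawk".
Within "quarry cavern flint scout", the head is "scout" and the modifier is "quarry cavern flint".
Within "quarry cavern flint", the head is "flint" (specifically "cavern flint") and the modifier is "quarry".
Within "cavern flint", the head is "flint" and the modifier is "cavern".
Putting it together: [hawk [[quarry [cavern flint]] scout]].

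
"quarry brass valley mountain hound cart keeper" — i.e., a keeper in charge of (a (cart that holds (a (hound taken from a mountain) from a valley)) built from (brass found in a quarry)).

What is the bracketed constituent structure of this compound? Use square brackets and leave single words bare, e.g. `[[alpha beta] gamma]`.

The outermost head in the paraphrase is "keeper", modified by "quarry brass valley mountain hound cart".
"quarry brass valley mountain hound cart" → head "cart" (specifically "valley mountain hound cart"), modifier "quarry brass".
"quarry brass" → head "brass", modifier "quarry".
"valley mountain hound cart" → head "cart", modifier "valley mountain hound".
"valley mountain hound" → head "hound" (specifically "mountain hound"), modifier "valley".
"mountain hound" → head "hound", modifier "mountain".
Assembled: [[[quarry brass] [[valley [mountain hound]] cart]] keeper].

[[[quarry brass] [[valley [mountain hound]] cart]] keeper]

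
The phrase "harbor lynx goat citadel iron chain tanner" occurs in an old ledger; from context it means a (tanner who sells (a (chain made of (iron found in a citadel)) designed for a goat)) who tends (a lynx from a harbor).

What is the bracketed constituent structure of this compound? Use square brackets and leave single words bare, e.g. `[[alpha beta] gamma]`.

At the top level: head "tanner" (specifically "goat citadel iron chain tanner"); modifier "harbor lynx".
Inside "harbor lynx": head "lynx", modifier "harbor".
Inside "goat citadel iron chain tanner": head "tanner", modifier "goat citadel iron chain".
Inside "goat citadel iron chain": head "chain" (specifically "citadel iron chain"), modifier "goat".
Inside "citadel iron chain": head "chain", modifier "citadel iron".
Inside "citadel iron": head "iron", modifier "citadel".
Assembled: [[harbor lynx] [[goat [[citadel iron] chain]] tanner]].

[[harbor lynx] [[goat [[citadel iron] chain]] tanner]]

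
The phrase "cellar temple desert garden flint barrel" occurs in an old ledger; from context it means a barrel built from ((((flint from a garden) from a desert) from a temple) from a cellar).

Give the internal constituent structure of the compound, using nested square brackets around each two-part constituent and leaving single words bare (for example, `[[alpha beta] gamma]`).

The outermost head in the paraphrase is "barrel", modified by "cellar temple desert garden flint".
"cellar temple desert garden flint" → head "flint" (specifically "temple desert garden flint"), modifier "cellar".
"temple desert garden flint" → head "flint" (specifically "desert garden flint"), modifier "temple".
"desert garden flint" → head "flint" (specifically "garden flint"), modifier "desert".
"garden flint" → head "flint", modifier "garden".
Assembled: [[cellar [temple [desert [garden flint]]]] barrel].

[[cellar [temple [desert [garden flint]]]] barrel]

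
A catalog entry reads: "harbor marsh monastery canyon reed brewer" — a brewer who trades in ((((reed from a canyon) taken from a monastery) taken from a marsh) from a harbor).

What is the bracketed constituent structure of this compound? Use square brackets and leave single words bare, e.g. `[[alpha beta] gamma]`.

[[harbor [marsh [monastery [canyon reed]]]] brewer]

Overall it is a kind of brewer; the modifier is "harbor marsh monastery canyon reed".
Within "harbor marsh monastery canyon reed", the head is "reed" (specifically "marsh monastery canyon reed") and the modifier is "harbor".
Within "marsh monastery canyon reed", the head is "reed" (specifically "monastery canyon reed") and the modifier is "marsh".
Within "monastery canyon reed", the head is "reed" (specifically "canyon reed") and the modifier is "monastery".
Within "canyon reed", the head is "reed" and the modifier is "canyon".
Assembled: [[harbor [marsh [monastery [canyon reed]]]] brewer].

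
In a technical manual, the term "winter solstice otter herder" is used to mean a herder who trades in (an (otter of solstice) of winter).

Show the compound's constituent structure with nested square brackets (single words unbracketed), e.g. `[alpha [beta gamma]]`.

At the top level: head "herder"; modifier "winter solstice otter".
"winter solstice otter" → head "otter" (specifically "solstice otter"), modifier "winter".
"solstice otter" → head "otter", modifier "solstice".
Assembled: [[winter [solstice otter]] herder].

[[winter [solstice otter]] herder]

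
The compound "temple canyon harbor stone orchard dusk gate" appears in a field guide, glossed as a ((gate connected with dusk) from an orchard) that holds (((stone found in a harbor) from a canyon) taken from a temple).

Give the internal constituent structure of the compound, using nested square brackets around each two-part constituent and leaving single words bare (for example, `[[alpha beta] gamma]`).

[[temple [canyon [harbor stone]]] [orchard [dusk gate]]]

Whole compound: head "gate" (specifically "orchard dusk gate"), modifier "temple canyon harbor stone".
Within "temple canyon harbor stone", the head is "stone" (specifically "canyon harbor stone") and the modifier is "temple".
Within "canyon harbor stone", the head is "stone" (specifically "harbor stone") and the modifier is "canyon".
Within "harbor stone", the head is "stone" and the modifier is "harbor".
Within "orchard dusk gate", the head is "gate" (specifically "dusk gate") and the modifier is "orchard".
Within "dusk gate", the head is "gate" and the modifier is "dusk".
Putting it together: [[temple [canyon [harbor stone]]] [orchard [dusk gate]]].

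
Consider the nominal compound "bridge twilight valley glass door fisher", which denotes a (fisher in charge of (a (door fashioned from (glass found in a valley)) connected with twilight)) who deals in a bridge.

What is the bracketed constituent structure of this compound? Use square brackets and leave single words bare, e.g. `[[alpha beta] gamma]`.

[bridge [[twilight [[valley glass] door]] fisher]]

At the top level: head "fisher" (specifically "twilight valley glass door fisher"); modifier "bridge".
"twilight valley glass door fisher" → head "fisher", modifier "twilight valley glass door".
"twilight valley glass door" → head "door" (specifically "valley glass door"), modifier "twilight".
"valley glass door" → head "door", modifier "valley glass".
"valley glass" → head "glass", modifier "valley".
Assembled: [bridge [[twilight [[valley glass] door]] fisher]].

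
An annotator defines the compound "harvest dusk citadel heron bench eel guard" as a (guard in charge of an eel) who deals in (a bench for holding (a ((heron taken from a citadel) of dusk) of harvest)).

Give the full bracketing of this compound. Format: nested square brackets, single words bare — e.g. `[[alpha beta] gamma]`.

[[[harvest [dusk [citadel heron]]] bench] [eel guard]]

Whole compound: head "guard" (specifically "eel guard"), modifier "harvest dusk citadel heron bench".
Within "harvest dusk citadel heron bench", the head is "bench" and the modifier is "harvest dusk citadel heron".
Within "harvest dusk citadel heron", the head is "heron" (specifically "dusk citadel heron") and the modifier is "harvest".
Within "dusk citadel heron", the head is "heron" (specifically "citadel heron") and the modifier is "dusk".
Within "citadel heron", the head is "heron" and the modifier is "citadel".
Within "eel guard", the head is "guard" and the modifier is "eel".
So the structure is [[[harvest [dusk [citadel heron]]] bench] [eel guard]].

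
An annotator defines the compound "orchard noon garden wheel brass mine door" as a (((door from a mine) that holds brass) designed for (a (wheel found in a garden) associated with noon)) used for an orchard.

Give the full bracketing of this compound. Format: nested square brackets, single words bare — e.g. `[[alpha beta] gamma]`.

[orchard [[noon [garden wheel]] [brass [mine door]]]]

Overall it is a kind of door (specifically "noon garden wheel brass mine door"); the modifier is "orchard".
Within "noon garden wheel brass mine door", the head is "door" (specifically "brass mine door") and the modifier is "noon garden wheel".
Within "noon garden wheel", the head is "wheel" (specifically "garden wheel") and the modifier is "noon".
Within "garden wheel", the head is "wheel" and the modifier is "garden".
Within "brass mine door", the head is "door" (specifically "mine door") and the modifier is "brass".
Within "mine door", the head is "door" and the modifier is "mine".
So the structure is [orchard [[noon [garden wheel]] [brass [mine door]]]].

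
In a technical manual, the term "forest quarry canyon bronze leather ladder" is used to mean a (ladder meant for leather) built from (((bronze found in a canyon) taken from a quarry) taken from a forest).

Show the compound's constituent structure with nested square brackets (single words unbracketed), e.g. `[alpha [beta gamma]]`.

[[forest [quarry [canyon bronze]]] [leather ladder]]

Whole compound: head "ladder" (specifically "leather ladder"), modifier "forest quarry canyon bronze".
Inside "forest quarry canyon bronze": head "bronze" (specifically "quarry canyon bronze"), modifier "forest".
Inside "quarry canyon bronze": head "bronze" (specifically "canyon bronze"), modifier "quarry".
Inside "canyon bronze": head "bronze", modifier "canyon".
Inside "leather ladder": head "ladder", modifier "leather".
Putting it together: [[forest [quarry [canyon bronze]]] [leather ladder]].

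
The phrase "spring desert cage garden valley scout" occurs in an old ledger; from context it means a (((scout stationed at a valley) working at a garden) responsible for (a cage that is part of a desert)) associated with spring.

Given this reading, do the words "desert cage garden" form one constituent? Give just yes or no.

The top-level split is [spring] [desert cage garden valley scout]; the full structure is [spring [[desert cage] [garden [valley scout]]]].
"desert cage garden" straddles a constituent boundary, so it is not a single unit.

no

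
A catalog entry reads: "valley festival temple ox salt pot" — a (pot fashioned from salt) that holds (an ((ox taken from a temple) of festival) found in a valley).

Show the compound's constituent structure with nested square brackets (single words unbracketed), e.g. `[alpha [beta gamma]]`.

At the top level: head "pot" (specifically "salt pot"); modifier "valley festival temple ox".
Inside "valley festival temple ox": head "ox" (specifically "festival temple ox"), modifier "valley".
Inside "festival temple ox": head "ox" (specifically "temple ox"), modifier "festival".
Inside "temple ox": head "ox", modifier "temple".
Inside "salt pot": head "pot", modifier "salt".
Putting it together: [[valley [festival [temple ox]]] [salt pot]].

[[valley [festival [temple ox]]] [salt pot]]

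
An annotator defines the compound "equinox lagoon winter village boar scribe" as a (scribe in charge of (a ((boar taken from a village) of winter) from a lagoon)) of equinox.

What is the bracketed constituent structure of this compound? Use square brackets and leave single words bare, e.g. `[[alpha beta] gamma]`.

[equinox [[lagoon [winter [village boar]]] scribe]]

Whole compound: head "scribe" (specifically "lagoon winter village boar scribe"), modifier "equinox".
"lagoon winter village boar scribe" → head "scribe", modifier "lagoon winter village boar".
"lagoon winter village boar" → head "boar" (specifically "winter village boar"), modifier "lagoon".
"winter village boar" → head "boar" (specifically "village boar"), modifier "winter".
"village boar" → head "boar", modifier "village".
Assembled: [equinox [[lagoon [winter [village boar]]] scribe]].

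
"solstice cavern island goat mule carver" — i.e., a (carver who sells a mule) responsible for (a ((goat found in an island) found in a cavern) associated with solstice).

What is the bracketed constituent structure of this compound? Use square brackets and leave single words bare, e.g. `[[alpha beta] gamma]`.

The outermost head in the paraphrase is "carver" (specifically "mule carver"), modified by "solstice cavern island goat".
Inside "solstice cavern island goat": head "goat" (specifically "cavern island goat"), modifier "solstice".
Inside "cavern island goat": head "goat" (specifically "island goat"), modifier "cavern".
Inside "island goat": head "goat", modifier "island".
Inside "mule carver": head "carver", modifier "mule".
So the structure is [[solstice [cavern [island goat]]] [mule carver]].

[[solstice [cavern [island goat]]] [mule carver]]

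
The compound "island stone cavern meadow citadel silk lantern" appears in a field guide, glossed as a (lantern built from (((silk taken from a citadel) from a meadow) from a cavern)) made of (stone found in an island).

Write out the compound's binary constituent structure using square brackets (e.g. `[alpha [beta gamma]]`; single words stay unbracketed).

[[island stone] [[cavern [meadow [citadel silk]]] lantern]]

Overall it is a kind of lantern (specifically "cavern meadow citadel silk lantern"); the modifier is "island stone".
"island stone" → head "stone", modifier "island".
"cavern meadow citadel silk lantern" → head "lantern", modifier "cavern meadow citadel silk".
"cavern meadow citadel silk" → head "silk" (specifically "meadow citadel silk"), modifier "cavern".
"meadow citadel silk" → head "silk" (specifically "citadel silk"), modifier "meadow".
"citadel silk" → head "silk", modifier "citadel".
So the structure is [[island stone] [[cavern [meadow [citadel silk]]] lantern]].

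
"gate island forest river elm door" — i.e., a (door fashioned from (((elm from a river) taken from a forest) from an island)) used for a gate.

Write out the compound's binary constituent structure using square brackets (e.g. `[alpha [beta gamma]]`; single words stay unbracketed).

At the top level: head "door" (specifically "island forest river elm door"); modifier "gate".
"island forest river elm door" → head "door", modifier "island forest river elm".
"island forest river elm" → head "elm" (specifically "forest river elm"), modifier "island".
"forest river elm" → head "elm" (specifically "river elm"), modifier "forest".
"river elm" → head "elm", modifier "river".
Putting it together: [gate [[island [forest [river elm]]] door]].

[gate [[island [forest [river elm]]] door]]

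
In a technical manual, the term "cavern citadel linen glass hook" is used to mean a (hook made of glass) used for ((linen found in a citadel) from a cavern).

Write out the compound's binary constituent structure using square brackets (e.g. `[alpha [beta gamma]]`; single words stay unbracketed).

At the top level: head "hook" (specifically "glass hook"); modifier "cavern citadel linen".
Within "cavern citadel linen", the head is "linen" (specifically "citadel linen") and the modifier is "cavern".
Within "citadel linen", the head is "linen" and the modifier is "citadel".
Within "glass hook", the head is "hook" and the modifier is "glass".
Putting it together: [[cavern [citadel linen]] [glass hook]].

[[cavern [citadel linen]] [glass hook]]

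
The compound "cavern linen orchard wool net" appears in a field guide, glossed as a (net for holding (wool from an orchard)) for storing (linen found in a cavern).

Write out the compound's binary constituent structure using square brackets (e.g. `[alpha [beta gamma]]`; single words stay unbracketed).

Overall it is a kind of net (specifically "orchard wool net"); the modifier is "cavern linen".
Within "cavern linen", the head is "linen" and the modifier is "cavern".
Within "orchard wool net", the head is "net" and the modifier is "orchard wool".
Within "orchard wool", the head is "wool" and the modifier is "orchard".
Putting it together: [[cavern linen] [[orchard wool] net]].

[[cavern linen] [[orchard wool] net]]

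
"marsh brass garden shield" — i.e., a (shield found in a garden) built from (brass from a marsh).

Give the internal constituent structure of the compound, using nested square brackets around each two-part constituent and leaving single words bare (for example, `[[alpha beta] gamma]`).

Whole compound: head "shield" (specifically "garden shield"), modifier "marsh brass".
Within "marsh brass", the head is "brass" and the modifier is "marsh".
Within "garden shield", the head is "shield" and the modifier is "garden".
Assembled: [[marsh brass] [garden shield]].

[[marsh brass] [garden shield]]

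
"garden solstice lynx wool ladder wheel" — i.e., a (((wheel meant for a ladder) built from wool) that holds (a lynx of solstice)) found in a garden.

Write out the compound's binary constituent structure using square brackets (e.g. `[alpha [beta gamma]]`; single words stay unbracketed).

Whole compound: head "wheel" (specifically "solstice lynx wool ladder wheel"), modifier "garden".
Within "solstice lynx wool ladder wheel", the head is "wheel" (specifically "wool ladder wheel") and the modifier is "solstice lynx".
Within "solstice lynx", the head is "lynx" and the modifier is "solstice".
Within "wool ladder wheel", the head is "wheel" (specifically "ladder wheel") and the modifier is "wool".
Within "ladder wheel", the head is "wheel" and the modifier is "ladder".
Putting it together: [garden [[solstice lynx] [wool [ladder wheel]]]].

[garden [[solstice lynx] [wool [ladder wheel]]]]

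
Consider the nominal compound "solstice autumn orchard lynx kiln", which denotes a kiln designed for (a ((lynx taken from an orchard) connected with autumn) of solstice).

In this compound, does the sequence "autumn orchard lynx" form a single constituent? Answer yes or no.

yes

The paraphrase groups the words so that "autumn orchard lynx" is one unit: it corresponds to a single parenthesized sub-phrase.
The full structure is [[solstice [autumn [orchard lynx]]] kiln], in which [autumn orchard lynx] is a constituent.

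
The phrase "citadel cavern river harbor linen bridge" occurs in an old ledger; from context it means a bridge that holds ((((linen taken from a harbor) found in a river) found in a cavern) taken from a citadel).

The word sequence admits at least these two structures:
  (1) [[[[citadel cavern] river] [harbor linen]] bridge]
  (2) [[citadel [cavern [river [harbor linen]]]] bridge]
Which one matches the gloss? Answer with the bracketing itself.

[[citadel [cavern [river [harbor linen]]]] bridge]

The paraphrase's head is the "bridge" part ("bridge"); its modifier is "citadel cavern river harbor linen".
That top-level split, carried through the inner groups, gives [[citadel [cavern [river [harbor linen]]]] bridge].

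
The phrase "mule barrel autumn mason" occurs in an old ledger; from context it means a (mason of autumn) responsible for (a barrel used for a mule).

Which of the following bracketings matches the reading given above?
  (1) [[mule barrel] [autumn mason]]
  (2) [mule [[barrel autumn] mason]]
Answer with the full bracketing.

[[mule barrel] [autumn mason]]

The paraphrase's head is the "mason" part ("autumn mason"); its modifier is "mule barrel".
That top-level split, carried through the inner groups, gives [[mule barrel] [autumn mason]].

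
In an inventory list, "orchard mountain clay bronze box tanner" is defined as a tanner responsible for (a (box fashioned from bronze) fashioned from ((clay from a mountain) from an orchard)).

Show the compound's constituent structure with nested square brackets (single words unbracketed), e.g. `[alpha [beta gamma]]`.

Whole compound: head "tanner", modifier "orchard mountain clay bronze box".
"orchard mountain clay bronze box" → head "box" (specifically "bronze box"), modifier "orchard mountain clay".
"orchard mountain clay" → head "clay" (specifically "mountain clay"), modifier "orchard".
"mountain clay" → head "clay", modifier "mountain".
"bronze box" → head "box", modifier "bronze".
Assembled: [[[orchard [mountain clay]] [bronze box]] tanner].

[[[orchard [mountain clay]] [bronze box]] tanner]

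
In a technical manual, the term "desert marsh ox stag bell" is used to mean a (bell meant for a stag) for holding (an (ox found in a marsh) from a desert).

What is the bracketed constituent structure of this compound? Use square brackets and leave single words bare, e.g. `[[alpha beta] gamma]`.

[[desert [marsh ox]] [stag bell]]

At the top level: head "bell" (specifically "stag bell"); modifier "desert marsh ox".
"desert marsh ox" → head "ox" (specifically "marsh ox"), modifier "desert".
"marsh ox" → head "ox", modifier "marsh".
"stag bell" → head "bell", modifier "stag".
Putting it together: [[desert [marsh ox]] [stag bell]].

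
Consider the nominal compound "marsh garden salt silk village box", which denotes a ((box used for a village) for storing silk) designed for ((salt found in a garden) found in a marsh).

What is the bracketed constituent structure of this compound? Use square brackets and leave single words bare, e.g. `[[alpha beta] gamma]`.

[[marsh [garden salt]] [silk [village box]]]

Whole compound: head "box" (specifically "silk village box"), modifier "marsh garden salt".
"marsh garden salt" → head "salt" (specifically "garden salt"), modifier "marsh".
"garden salt" → head "salt", modifier "garden".
"silk village box" → head "box" (specifically "village box"), modifier "silk".
"village box" → head "box", modifier "village".
So the structure is [[marsh [garden salt]] [silk [village box]]].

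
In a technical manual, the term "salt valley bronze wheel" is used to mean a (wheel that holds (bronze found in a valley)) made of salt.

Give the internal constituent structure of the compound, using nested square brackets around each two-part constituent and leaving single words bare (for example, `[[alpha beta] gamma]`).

[salt [[valley bronze] wheel]]

Whole compound: head "wheel" (specifically "valley bronze wheel"), modifier "salt".
Within "valley bronze wheel", the head is "wheel" and the modifier is "valley bronze".
Within "valley bronze", the head is "bronze" and the modifier is "valley".
So the structure is [salt [[valley bronze] wheel]].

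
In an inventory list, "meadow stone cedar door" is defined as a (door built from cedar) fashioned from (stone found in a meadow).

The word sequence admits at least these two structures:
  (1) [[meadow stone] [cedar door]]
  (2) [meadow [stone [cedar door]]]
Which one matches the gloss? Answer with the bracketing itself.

[[meadow stone] [cedar door]]

The paraphrase's head is the "door" part ("cedar door"); its modifier is "meadow stone".
That top-level split, carried through the inner groups, gives [[meadow stone] [cedar door]].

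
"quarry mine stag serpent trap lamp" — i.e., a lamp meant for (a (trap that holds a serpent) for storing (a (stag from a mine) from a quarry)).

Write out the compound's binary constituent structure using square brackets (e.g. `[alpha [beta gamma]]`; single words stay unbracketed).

Overall it is a kind of lamp; the modifier is "quarry mine stag serpent trap".
Within "quarry mine stag serpent trap", the head is "trap" (specifically "serpent trap") and the modifier is "quarry mine stag".
Within "quarry mine stag", the head is "stag" (specifically "mine stag") and the modifier is "quarry".
Within "mine stag", the head is "stag" and the modifier is "mine".
Within "serpent trap", the head is "trap" and the modifier is "serpent".
Assembled: [[[quarry [mine stag]] [serpent trap]] lamp].

[[[quarry [mine stag]] [serpent trap]] lamp]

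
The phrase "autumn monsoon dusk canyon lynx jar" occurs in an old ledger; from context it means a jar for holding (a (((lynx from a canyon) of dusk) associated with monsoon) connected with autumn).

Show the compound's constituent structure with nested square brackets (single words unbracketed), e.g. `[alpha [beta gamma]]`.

[[autumn [monsoon [dusk [canyon lynx]]]] jar]

Overall it is a kind of jar; the modifier is "autumn monsoon dusk canyon lynx".
"autumn monsoon dusk canyon lynx" → head "lynx" (specifically "monsoon dusk canyon lynx"), modifier "autumn".
"monsoon dusk canyon lynx" → head "lynx" (specifically "dusk canyon lynx"), modifier "monsoon".
"dusk canyon lynx" → head "lynx" (specifically "canyon lynx"), modifier "dusk".
"canyon lynx" → head "lynx", modifier "canyon".
Assembled: [[autumn [monsoon [dusk [canyon lynx]]]] jar].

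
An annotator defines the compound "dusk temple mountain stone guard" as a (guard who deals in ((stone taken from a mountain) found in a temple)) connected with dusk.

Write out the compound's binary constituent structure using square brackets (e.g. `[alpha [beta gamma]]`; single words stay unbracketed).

[dusk [[temple [mountain stone]] guard]]

Overall it is a kind of guard (specifically "temple mountain stone guard"); the modifier is "dusk".
"temple mountain stone guard" → head "guard", modifier "temple mountain stone".
"temple mountain stone" → head "stone" (specifically "mountain stone"), modifier "temple".
"mountain stone" → head "stone", modifier "mountain".
Assembled: [dusk [[temple [mountain stone]] guard]].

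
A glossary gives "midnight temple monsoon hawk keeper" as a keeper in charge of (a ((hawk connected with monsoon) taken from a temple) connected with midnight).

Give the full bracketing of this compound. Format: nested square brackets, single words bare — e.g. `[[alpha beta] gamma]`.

[[midnight [temple [monsoon hawk]]] keeper]

The outermost head in the paraphrase is "keeper", modified by "midnight temple monsoon hawk".
"midnight temple monsoon hawk" → head "hawk" (specifically "temple monsoon hawk"), modifier "midnight".
"temple monsoon hawk" → head "hawk" (specifically "monsoon hawk"), modifier "temple".
"monsoon hawk" → head "hawk", modifier "monsoon".
So the structure is [[midnight [temple [monsoon hawk]]] keeper].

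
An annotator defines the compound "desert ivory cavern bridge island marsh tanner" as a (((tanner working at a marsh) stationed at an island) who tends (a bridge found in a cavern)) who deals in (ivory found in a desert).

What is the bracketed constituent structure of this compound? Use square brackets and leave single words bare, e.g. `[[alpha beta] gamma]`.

[[desert ivory] [[cavern bridge] [island [marsh tanner]]]]

At the top level: head "tanner" (specifically "cavern bridge island marsh tanner"); modifier "desert ivory".
"desert ivory" → head "ivory", modifier "desert".
"cavern bridge island marsh tanner" → head "tanner" (specifically "island marsh tanner"), modifier "cavern bridge".
"cavern bridge" → head "bridge", modifier "cavern".
"island marsh tanner" → head "tanner" (specifically "marsh tanner"), modifier "island".
"marsh tanner" → head "tanner", modifier "marsh".
Assembled: [[desert ivory] [[cavern bridge] [island [marsh tanner]]]].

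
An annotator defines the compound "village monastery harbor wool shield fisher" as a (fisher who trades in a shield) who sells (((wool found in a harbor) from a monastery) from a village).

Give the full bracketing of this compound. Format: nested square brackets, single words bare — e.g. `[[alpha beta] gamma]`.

[[village [monastery [harbor wool]]] [shield fisher]]

Overall it is a kind of fisher (specifically "shield fisher"); the modifier is "village monastery harbor wool".
Inside "village monastery harbor wool": head "wool" (specifically "monastery harbor wool"), modifier "village".
Inside "monastery harbor wool": head "wool" (specifically "harbor wool"), modifier "monastery".
Inside "harbor wool": head "wool", modifier "harbor".
Inside "shield fisher": head "fisher", modifier "shield".
So the structure is [[village [monastery [harbor wool]]] [shield fisher]].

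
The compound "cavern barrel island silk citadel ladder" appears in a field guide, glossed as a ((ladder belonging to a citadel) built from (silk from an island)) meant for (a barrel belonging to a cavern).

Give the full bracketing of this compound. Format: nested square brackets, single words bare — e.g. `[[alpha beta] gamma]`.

Whole compound: head "ladder" (specifically "island silk citadel ladder"), modifier "cavern barrel".
"cavern barrel" → head "barrel", modifier "cavern".
"island silk citadel ladder" → head "ladder" (specifically "citadel ladder"), modifier "island silk".
"island silk" → head "silk", modifier "island".
"citadel ladder" → head "ladder", modifier "citadel".
So the structure is [[cavern barrel] [[island silk] [citadel ladder]]].

[[cavern barrel] [[island silk] [citadel ladder]]]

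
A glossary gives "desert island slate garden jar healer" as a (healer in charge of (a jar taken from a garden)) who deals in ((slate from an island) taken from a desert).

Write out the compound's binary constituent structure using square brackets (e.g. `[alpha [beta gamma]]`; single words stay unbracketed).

[[desert [island slate]] [[garden jar] healer]]

Whole compound: head "healer" (specifically "garden jar healer"), modifier "desert island slate".
"desert island slate" → head "slate" (specifically "island slate"), modifier "desert".
"island slate" → head "slate", modifier "island".
"garden jar healer" → head "healer", modifier "garden jar".
"garden jar" → head "jar", modifier "garden".
Assembled: [[desert [island slate]] [[garden jar] healer]].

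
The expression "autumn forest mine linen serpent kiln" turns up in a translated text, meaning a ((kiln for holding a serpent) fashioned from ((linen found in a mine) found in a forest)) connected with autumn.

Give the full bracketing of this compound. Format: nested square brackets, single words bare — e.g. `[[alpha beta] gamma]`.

Whole compound: head "kiln" (specifically "forest mine linen serpent kiln"), modifier "autumn".
"forest mine linen serpent kiln" → head "kiln" (specifically "serpent kiln"), modifier "forest mine linen".
"forest mine linen" → head "linen" (specifically "mine linen"), modifier "forest".
"mine linen" → head "linen", modifier "mine".
"serpent kiln" → head "kiln", modifier "serpent".
Putting it together: [autumn [[forest [mine linen]] [serpent kiln]]].

[autumn [[forest [mine linen]] [serpent kiln]]]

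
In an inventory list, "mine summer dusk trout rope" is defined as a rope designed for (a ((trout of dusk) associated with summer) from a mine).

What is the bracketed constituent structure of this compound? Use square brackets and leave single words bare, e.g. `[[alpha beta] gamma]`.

The outermost head in the paraphrase is "rope", modified by "mine summer dusk trout".
Inside "mine summer dusk trout": head "trout" (specifically "summer dusk trout"), modifier "mine".
Inside "summer dusk trout": head "trout" (specifically "dusk trout"), modifier "summer".
Inside "dusk trout": head "trout", modifier "dusk".
So the structure is [[mine [summer [dusk trout]]] rope].

[[mine [summer [dusk trout]]] rope]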